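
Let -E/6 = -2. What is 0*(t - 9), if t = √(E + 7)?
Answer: 0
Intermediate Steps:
E = 12 (E = -6*(-2) = 12)
t = √19 (t = √(12 + 7) = √19 ≈ 4.3589)
0*(t - 9) = 0*(√19 - 9) = 0*(-9 + √19) = 0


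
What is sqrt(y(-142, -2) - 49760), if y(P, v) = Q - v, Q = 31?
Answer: I*sqrt(49727) ≈ 223.0*I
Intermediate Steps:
y(P, v) = 31 - v
sqrt(y(-142, -2) - 49760) = sqrt((31 - 1*(-2)) - 49760) = sqrt((31 + 2) - 49760) = sqrt(33 - 49760) = sqrt(-49727) = I*sqrt(49727)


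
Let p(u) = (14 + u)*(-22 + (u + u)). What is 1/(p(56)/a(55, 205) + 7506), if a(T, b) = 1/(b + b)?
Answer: 1/2590506 ≈ 3.8603e-7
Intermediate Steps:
a(T, b) = 1/(2*b)
p(u) = (-22 + 2*u)*(14 + u) (p(u) = (14 + u)*(-22 + 2*u) = (-22 + 2*u)*(14 + u))
1/(p(56)/a(55, 205) + 7506) = 1/((-308 + 2*56² + 6*56)/(((½)/205)) + 7506) = 1/((-308 + 2*3136 + 336)/(((½)*(1/205))) + 7506) = 1/((-308 + 6272 + 336)/(1/410) + 7506) = 1/(6300*410 + 7506) = 1/(2583000 + 7506) = 1/2590506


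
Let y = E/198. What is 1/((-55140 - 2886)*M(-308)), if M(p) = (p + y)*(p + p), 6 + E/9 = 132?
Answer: -1/10804441200 ≈ -9.2555e-11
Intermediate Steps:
E = 1134 (E = -54 + 9*132 = -54 + 1188 = 1134)
y = 63/11 (y = 1134/198 = 1134*(1/198) = 63/11 ≈ 5.7273)
M(p) = 2*p*(63/11 + p) (M(p) = (p + 63/11)*(p + p) = (63/11 + p)*(2*p) = 2*p*(63/11 + p))
1/((-55140 - 2886)*M(-308)) = 1/((-55140 - 2886)*(((2/11)*(-308)*(63 + 11*(-308))))) = 1/((-58026)*(((2/11)*(-308)*(63 - 3388)))) = -1/(58026*((2/11)*(-308)*(-3325))) = -1/58026/186200 = -1/58026*1/186200 = -1/10804441200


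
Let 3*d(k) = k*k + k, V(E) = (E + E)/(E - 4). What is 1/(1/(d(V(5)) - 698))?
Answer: -1984/3 ≈ -661.33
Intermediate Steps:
V(E) = 2*E/(-4 + E) (V(E) = (2*E)/(-4 + E) = 2*E/(-4 + E))
d(k) = k/3 + k**2/3 (d(k) = (k*k + k)/3 = (k**2 + k)/3 = (k + k**2)/3 = k/3 + k**2/3)
1/(1/(d(V(5)) - 698)) = 1/(1/((2*5/(-4 + 5))*(1 + 2*5/(-4 + 5))/3 - 698)) = 1/(1/((2*5/1)*(1 + 2*5/1)/3 - 698)) = 1/(1/((2*5*1)*(1 + 2*5*1)/3 - 698)) = 1/(1/((1/3)*10*(1 + 10) - 698)) = 1/(1/((1/3)*10*11 - 698)) = 1/(1/(110/3 - 698)) = 1/(1/(-1984/3)) = 1/(-3/1984) = -1984/3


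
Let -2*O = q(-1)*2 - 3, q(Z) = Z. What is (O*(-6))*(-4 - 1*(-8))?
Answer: -60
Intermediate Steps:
O = 5/2 (O = -(-1*2 - 3)/2 = -(-2 - 3)/2 = -½*(-5) = 5/2 ≈ 2.5000)
(O*(-6))*(-4 - 1*(-8)) = ((5/2)*(-6))*(-4 - 1*(-8)) = -15*(-4 + 8) = -15*4 = -60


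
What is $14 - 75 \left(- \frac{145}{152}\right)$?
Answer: $\frac{13003}{152} \approx 85.546$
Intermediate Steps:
$14 - 75 \left(- \frac{145}{152}\right) = 14 - 75 \left(\left(-145\right) \frac{1}{152}\right) = 14 - - \frac{10875}{152} = 14 + \frac{10875}{152} = \frac{13003}{152}$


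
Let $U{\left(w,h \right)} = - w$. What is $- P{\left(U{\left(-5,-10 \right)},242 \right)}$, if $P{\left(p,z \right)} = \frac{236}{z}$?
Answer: $- \frac{118}{121} \approx -0.97521$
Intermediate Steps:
$- P{\left(U{\left(-5,-10 \right)},242 \right)} = - \frac{236}{242} = \left(-1\right) \frac{118}{121} = - \frac{118}{121}$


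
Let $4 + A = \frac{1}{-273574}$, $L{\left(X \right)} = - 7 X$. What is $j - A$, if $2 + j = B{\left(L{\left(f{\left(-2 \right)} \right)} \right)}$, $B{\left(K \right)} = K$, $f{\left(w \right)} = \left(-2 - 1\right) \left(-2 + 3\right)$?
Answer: $\frac{6292203}{273574} \approx 23.0$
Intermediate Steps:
$f{\left(w \right)} = -3$ ($f{\left(w \right)} = \left(-3\right) 1 = -3$)
$A = - \frac{1094297}{273574}$ ($A = -4 + \frac{1}{-273574} = -4 - \frac{1}{273574} = - \frac{1094297}{273574} \approx -4.0$)
$j = 19$ ($j = -2 - -21 = -2 + 21 = 19$)
$j - A = 19 - - \frac{1094297}{273574} = 19 + \frac{1094297}{273574} = \frac{6292203}{273574}$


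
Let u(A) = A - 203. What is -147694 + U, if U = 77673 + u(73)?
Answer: -70151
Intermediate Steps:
u(A) = -203 + A
U = 77543 (U = 77673 + (-203 + 73) = 77673 - 130 = 77543)
-147694 + U = -147694 + 77543 = -70151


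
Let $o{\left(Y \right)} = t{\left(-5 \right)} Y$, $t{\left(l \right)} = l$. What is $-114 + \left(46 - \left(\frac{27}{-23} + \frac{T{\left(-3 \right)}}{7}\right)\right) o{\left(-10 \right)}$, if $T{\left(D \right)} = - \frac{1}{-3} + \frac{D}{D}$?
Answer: $\frac{1079588}{483} \approx 2235.2$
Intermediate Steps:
$o{\left(Y \right)} = - 5 Y$
$T{\left(D \right)} = \frac{4}{3}$ ($T{\left(D \right)} = \left(-1\right) \left(- \frac{1}{3}\right) + 1 = \frac{1}{3} + 1 = \frac{4}{3}$)
$-114 + \left(46 - \left(\frac{27}{-23} + \frac{T{\left(-3 \right)}}{7}\right)\right) o{\left(-10 \right)} = -114 + \left(46 - \left(\frac{27}{-23} + \frac{4}{3 \cdot 7}\right)\right) \left(\left(-5\right) \left(-10\right)\right) = -114 + \left(46 - \left(27 \left(- \frac{1}{23}\right) + \frac{4}{3} \cdot \frac{1}{7}\right)\right) 50 = -114 + \left(46 - \left(- \frac{27}{23} + \frac{4}{21}\right)\right) 50 = -114 + \left(46 - - \frac{475}{483}\right) 50 = -114 + \left(46 + \frac{475}{483}\right) 50 = -114 + \frac{22693}{483} \cdot 50 = -114 + \frac{1134650}{483} = \frac{1079588}{483}$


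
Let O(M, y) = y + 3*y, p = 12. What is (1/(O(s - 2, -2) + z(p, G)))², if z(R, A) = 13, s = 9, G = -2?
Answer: 1/25 ≈ 0.040000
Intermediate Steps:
O(M, y) = 4*y
(1/(O(s - 2, -2) + z(p, G)))² = (1/(4*(-2) + 13))² = (1/(-8 + 13))² = (1/5)² = (⅕)² = 1/25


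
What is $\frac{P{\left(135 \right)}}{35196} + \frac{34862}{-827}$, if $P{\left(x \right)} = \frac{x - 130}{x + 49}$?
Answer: $- \frac{225768539033}{5355704928} \approx -42.155$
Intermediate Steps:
$P{\left(x \right)} = \frac{-130 + x}{49 + x}$
$\frac{P{\left(135 \right)}}{35196} + \frac{34862}{-827} = \frac{\frac{1}{49 + 135} \left(-130 + 135\right)}{35196} + \frac{34862}{-827} = \frac{1}{184} \cdot 5 \cdot \frac{1}{35196} + 34862 \left(- \frac{1}{827}\right) = \frac{1}{184} \cdot 5 \cdot \frac{1}{35196} - \frac{34862}{827} = \frac{5}{184} \cdot \frac{1}{35196} - \frac{34862}{827} = \frac{5}{6476064} - \frac{34862}{827} = - \frac{225768539033}{5355704928}$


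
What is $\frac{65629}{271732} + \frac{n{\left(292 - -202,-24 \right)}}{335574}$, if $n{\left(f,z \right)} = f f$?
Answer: $\frac{44167888199}{45593097084} \approx 0.96874$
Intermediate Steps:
$n{\left(f,z \right)} = f^{2}$
$\frac{65629}{271732} + \frac{n{\left(292 - -202,-24 \right)}}{335574} = \frac{65629}{271732} + \frac{\left(292 - -202\right)^{2}}{335574} = 65629 \cdot \frac{1}{271732} + \left(292 + 202\right)^{2} \cdot \frac{1}{335574} = \frac{65629}{271732} + 494^{2} \cdot \frac{1}{335574} = \frac{65629}{271732} + 244036 \cdot \frac{1}{335574} = \frac{65629}{271732} + \frac{122018}{167787} = \frac{44167888199}{45593097084}$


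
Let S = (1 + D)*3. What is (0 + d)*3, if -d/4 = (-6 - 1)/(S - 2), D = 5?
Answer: 21/4 ≈ 5.2500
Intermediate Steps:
S = 18 (S = (1 + 5)*3 = 6*3 = 18)
d = 7/4 (d = -4*(-6 - 1)/(18 - 2) = -(-28)/16 = -4*(-7/16) = 7/4 ≈ 1.7500)
(0 + d)*3 = (0 + 7/4)*3 = (7/4)*3 = 21/4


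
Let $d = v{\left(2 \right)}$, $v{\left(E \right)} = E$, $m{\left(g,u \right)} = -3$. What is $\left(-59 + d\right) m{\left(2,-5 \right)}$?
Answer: $171$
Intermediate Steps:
$d = 2$
$\left(-59 + d\right) m{\left(2,-5 \right)} = \left(-59 + 2\right) \left(-3\right) = \left(-57\right) \left(-3\right) = 171$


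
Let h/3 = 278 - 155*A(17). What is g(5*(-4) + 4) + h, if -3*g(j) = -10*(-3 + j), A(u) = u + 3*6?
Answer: -46513/3 ≈ -15504.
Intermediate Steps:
A(u) = 18 + u (A(u) = u + 18 = 18 + u)
g(j) = -10 + 10*j/3 (g(j) = -(-10)*(-3 + j)/3 = -(30 - 10*j)/3 = -10 + 10*j/3)
h = -15441 (h = 3*(278 - 155*(18 + 17)) = 3*(278 - 155*35) = 3*(278 - 5425) = 3*(-5147) = -15441)
g(5*(-4) + 4) + h = (-10 + 10*(5*(-4) + 4)/3) - 15441 = (-10 + 10*(-20 + 4)/3) - 15441 = (-10 + (10/3)*(-16)) - 15441 = (-10 - 160/3) - 15441 = -190/3 - 15441 = -46513/3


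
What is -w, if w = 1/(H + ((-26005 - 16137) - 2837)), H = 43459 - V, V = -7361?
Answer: -1/5841 ≈ -0.00017120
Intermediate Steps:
H = 50820 (H = 43459 - 1*(-7361) = 43459 + 7361 = 50820)
w = 1/5841 (w = 1/(50820 + ((-26005 - 16137) - 2837)) = 1/(50820 + (-42142 - 2837)) = 1/(50820 - 44979) = 1/5841 ≈ 0.00017120)
-w = -1*1/5841 = -1/5841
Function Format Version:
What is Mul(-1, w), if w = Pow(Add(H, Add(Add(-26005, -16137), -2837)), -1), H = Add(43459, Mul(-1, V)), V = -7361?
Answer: Rational(-1, 5841) ≈ -0.00017120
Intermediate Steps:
H = 50820 (H = Add(43459, Mul(-1, -7361)) = Add(43459, 7361) = 50820)
w = Rational(1, 5841) (w = Pow(Add(50820, Add(Add(-26005, -16137), -2837)), -1) = Pow(Add(50820, Add(-42142, -2837)), -1) = Pow(Add(50820, -44979), -1) = Pow(5841, -1) = Rational(1, 5841) ≈ 0.00017120)
Mul(-1, w) = Mul(-1, Rational(1, 5841)) = Rational(-1, 5841)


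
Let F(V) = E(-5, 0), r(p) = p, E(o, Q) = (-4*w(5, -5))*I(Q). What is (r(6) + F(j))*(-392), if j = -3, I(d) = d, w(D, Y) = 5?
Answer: -2352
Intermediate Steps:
E(o, Q) = -20*Q (E(o, Q) = (-4*5)*Q = -20*Q)
F(V) = 0 (F(V) = -20*0 = 0)
(r(6) + F(j))*(-392) = (6 + 0)*(-392) = 6*(-392) = -2352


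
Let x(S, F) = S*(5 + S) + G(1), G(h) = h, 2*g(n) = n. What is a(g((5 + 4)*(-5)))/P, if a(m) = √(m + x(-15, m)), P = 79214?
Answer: √514/158428 ≈ 0.00014310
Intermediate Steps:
g(n) = n/2
x(S, F) = 1 + S*(5 + S) (x(S, F) = S*(5 + S) + 1 = 1 + S*(5 + S))
a(m) = √(151 + m) (a(m) = √(m + (1 + (-15)² + 5*(-15))) = √(m + (1 + 225 - 75)) = √(m + 151) = √(151 + m))
a(g((5 + 4)*(-5)))/P = √(151 + ((5 + 4)*(-5))/2)/79214 = √(151 + (9*(-5))/2)*(1/79214) = √(151 + (½)*(-45))*(1/79214) = √(151 - 45/2)*(1/79214) = √(257/2)*(1/79214) = (√514/2)*(1/79214) = √514/158428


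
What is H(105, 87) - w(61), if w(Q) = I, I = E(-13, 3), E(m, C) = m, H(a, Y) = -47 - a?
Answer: -139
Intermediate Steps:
I = -13
w(Q) = -13
H(105, 87) - w(61) = (-47 - 1*105) - 1*(-13) = (-47 - 105) + 13 = -152 + 13 = -139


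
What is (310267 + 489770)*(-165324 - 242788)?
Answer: -326504700144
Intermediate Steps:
(310267 + 489770)*(-165324 - 242788) = 800037*(-408112) = -326504700144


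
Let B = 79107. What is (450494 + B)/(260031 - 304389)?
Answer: -529601/44358 ≈ -11.939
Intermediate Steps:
(450494 + B)/(260031 - 304389) = (450494 + 79107)/(260031 - 304389) = 529601/(-44358) = 529601*(-1/44358) = -529601/44358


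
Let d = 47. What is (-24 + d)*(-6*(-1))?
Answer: 138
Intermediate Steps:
(-24 + d)*(-6*(-1)) = (-24 + 47)*(-6*(-1)) = 23*6 = 138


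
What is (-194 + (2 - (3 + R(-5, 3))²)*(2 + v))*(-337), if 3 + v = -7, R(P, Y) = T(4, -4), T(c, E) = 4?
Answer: -61334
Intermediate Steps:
R(P, Y) = 4
v = -10 (v = -3 - 7 = -10)
(-194 + (2 - (3 + R(-5, 3))²)*(2 + v))*(-337) = (-194 + (2 - (3 + 4)²)*(2 - 10))*(-337) = (-194 + (2 - 1*7²)*(-8))*(-337) = (-194 + (2 - 1*49)*(-8))*(-337) = (-194 + (2 - 49)*(-8))*(-337) = (-194 - 47*(-8))*(-337) = (-194 + 376)*(-337) = 182*(-337) = -61334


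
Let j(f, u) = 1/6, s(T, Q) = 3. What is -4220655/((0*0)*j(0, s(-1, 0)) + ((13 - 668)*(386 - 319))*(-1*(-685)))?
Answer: 844131/6012245 ≈ 0.14040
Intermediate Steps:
j(f, u) = 1/6
-4220655/((0*0)*j(0, s(-1, 0)) + ((13 - 668)*(386 - 319))*(-1*(-685))) = -4220655/((0*0)*(1/6) + ((13 - 668)*(386 - 319))*(-1*(-685))) = -4220655/(0*(1/6) - 655*67*685) = -4220655/(0 - 43885*685) = -4220655/(0 - 30061225) = -4220655/(-30061225) = -4220655*(-1/30061225) = 844131/6012245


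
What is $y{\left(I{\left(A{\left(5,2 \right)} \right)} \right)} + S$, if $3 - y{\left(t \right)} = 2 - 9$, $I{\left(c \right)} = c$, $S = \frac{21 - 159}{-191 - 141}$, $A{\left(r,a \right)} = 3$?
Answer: $\frac{1729}{166} \approx 10.416$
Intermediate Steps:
$S = \frac{69}{166}$ ($S = - \frac{138}{-191 - 141} = - \frac{138}{-332} = \left(-138\right) \left(- \frac{1}{332}\right) = \frac{69}{166} \approx 0.41566$)
$y{\left(t \right)} = 10$ ($y{\left(t \right)} = 3 - \left(2 - 9\right) = 3 - -7 = 3 + 7 = 10$)
$y{\left(I{\left(A{\left(5,2 \right)} \right)} \right)} + S = 10 + \frac{69}{166} = \frac{1729}{166}$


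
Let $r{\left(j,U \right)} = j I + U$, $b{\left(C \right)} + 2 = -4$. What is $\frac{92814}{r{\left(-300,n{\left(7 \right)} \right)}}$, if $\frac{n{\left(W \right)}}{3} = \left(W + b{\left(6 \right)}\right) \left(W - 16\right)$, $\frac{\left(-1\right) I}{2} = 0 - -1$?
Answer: $\frac{30938}{191} \approx 161.98$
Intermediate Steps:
$b{\left(C \right)} = -6$ ($b{\left(C \right)} = -2 - 4 = -6$)
$I = -2$ ($I = - 2 \left(0 - -1\right) = - 2 \left(0 + 1\right) = \left(-2\right) 1 = -2$)
$n{\left(W \right)} = 3 \left(-16 + W\right) \left(-6 + W\right)$ ($n{\left(W \right)} = 3 \left(W - 6\right) \left(W - 16\right) = 3 \left(-6 + W\right) \left(-16 + W\right) = 3 \left(-16 + W\right) \left(-6 + W\right)$)
$r{\left(j,U \right)} = U - 2 j$ ($r{\left(j,U \right)} = j \left(-2\right) + U = - 2 j + U = U - 2 j$)
$\frac{92814}{r{\left(-300,n{\left(7 \right)} \right)}} = \frac{92814}{\left(288 - 462 + 3 \cdot 7^{2}\right) - -600} = \frac{92814}{\left(288 - 462 + 3 \cdot 49\right) + 600} = \frac{92814}{\left(288 - 462 + 147\right) + 600} = \frac{92814}{-27 + 600} = \frac{92814}{573} = 92814 \cdot \frac{1}{573} = \frac{30938}{191}$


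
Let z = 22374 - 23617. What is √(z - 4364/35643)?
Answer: 17*I*√459951/327 ≈ 35.258*I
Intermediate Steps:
z = -1243
√(z - 4364/35643) = √(-1243 - 4364/35643) = √(-44308613/35643) = 17*I*√459951/327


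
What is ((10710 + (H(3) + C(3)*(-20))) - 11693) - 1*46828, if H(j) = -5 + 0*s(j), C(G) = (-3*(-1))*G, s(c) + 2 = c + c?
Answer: -47996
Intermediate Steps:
s(c) = -2 + 2*c (s(c) = -2 + (c + c) = -2 + 2*c)
C(G) = 3*G
H(j) = -5 (H(j) = -5 + 0*(-2 + 2*j) = -5 + 0 = -5)
((10710 + (H(3) + C(3)*(-20))) - 11693) - 1*46828 = ((10710 + (-5 + (3*3)*(-20))) - 11693) - 1*46828 = ((10710 + (-5 + 9*(-20))) - 11693) - 46828 = ((10710 + (-5 - 180)) - 11693) - 46828 = ((10710 - 185) - 11693) - 46828 = (10525 - 11693) - 46828 = -1168 - 46828 = -47996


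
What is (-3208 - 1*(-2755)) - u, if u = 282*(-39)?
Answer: 10545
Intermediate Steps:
u = -10998
(-3208 - 1*(-2755)) - u = (-3208 - 1*(-2755)) - 1*(-10998) = (-3208 + 2755) + 10998 = -453 + 10998 = 10545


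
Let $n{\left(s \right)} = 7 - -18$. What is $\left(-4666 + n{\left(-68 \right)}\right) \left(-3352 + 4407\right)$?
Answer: $-4896255$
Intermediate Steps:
$n{\left(s \right)} = 25$ ($n{\left(s \right)} = 7 + 18 = 25$)
$\left(-4666 + n{\left(-68 \right)}\right) \left(-3352 + 4407\right) = \left(-4666 + 25\right) \left(-3352 + 4407\right) = \left(-4641\right) 1055 = -4896255$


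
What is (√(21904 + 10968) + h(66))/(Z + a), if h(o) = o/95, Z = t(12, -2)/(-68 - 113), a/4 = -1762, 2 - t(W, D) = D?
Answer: -543/5508670 - 181*√8218/637846 ≈ -0.025823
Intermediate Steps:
t(W, D) = 2 - D
a = -7048 (a = 4*(-1762) = -7048)
Z = -4/181 (Z = (2 - 1*(-2))/(-68 - 113) = (2 + 2)/(-181) = -1/181*4 = -4/181 ≈ -0.022099)
h(o) = o/95 (h(o) = o*(1/95) = o/95)
(√(21904 + 10968) + h(66))/(Z + a) = (√(21904 + 10968) + (1/95)*66)/(-4/181 - 7048) = (√32872 + 66/95)/(-1275692/181) = (2*√8218 + 66/95)*(-181/1275692) = (66/95 + 2*√8218)*(-181/1275692) = -543/5508670 - 181*√8218/637846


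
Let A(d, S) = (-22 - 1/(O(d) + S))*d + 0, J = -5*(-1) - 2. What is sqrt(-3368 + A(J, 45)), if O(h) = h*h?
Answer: I*sqrt(123626)/6 ≈ 58.601*I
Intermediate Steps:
J = 3 (J = 5 - 2 = 3)
O(h) = h**2
A(d, S) = d*(-22 - 1/(S + d**2)) (A(d, S) = (-22 - 1/(d**2 + S))*d + 0 = (-22 - 1/(S + d**2))*d + 0 = d*(-22 - 1/(S + d**2)) + 0 = d*(-22 - 1/(S + d**2)))
sqrt(-3368 + A(J, 45)) = sqrt(-3368 - 1*3*(1 + 22*45 + 22*3**2)/(45 + 3**2)) = sqrt(-3368 - 1*3*(1 + 990 + 22*9)/(45 + 9)) = sqrt(-3368 - 1*3*(1 + 990 + 198)/54) = sqrt(-3368 - 1*3*1/54*1189) = sqrt(-3368 - 1189/18) = sqrt(-61813/18) = I*sqrt(123626)/6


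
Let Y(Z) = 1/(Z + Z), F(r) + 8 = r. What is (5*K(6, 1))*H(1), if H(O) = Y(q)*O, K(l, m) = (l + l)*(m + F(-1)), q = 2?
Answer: -120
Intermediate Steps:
F(r) = -8 + r
K(l, m) = 2*l*(-9 + m) (K(l, m) = (l + l)*(m + (-8 - 1)) = (2*l)*(m - 9) = (2*l)*(-9 + m) = 2*l*(-9 + m))
Y(Z) = 1/(2*Z)
H(O) = O/4 (H(O) = ((½)/2)*O = ((½)*(½))*O = O/4)
(5*K(6, 1))*H(1) = (5*(2*6*(-9 + 1)))*((¼)*1) = (5*(2*6*(-8)))*(¼) = (5*(-96))*(¼) = -480*¼ = -120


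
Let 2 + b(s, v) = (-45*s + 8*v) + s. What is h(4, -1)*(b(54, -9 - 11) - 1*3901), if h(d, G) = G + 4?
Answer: -19317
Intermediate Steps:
h(d, G) = 4 + G
b(s, v) = -2 - 44*s + 8*v (b(s, v) = -2 + ((-45*s + 8*v) + s) = -2 + (-44*s + 8*v) = -2 - 44*s + 8*v)
h(4, -1)*(b(54, -9 - 11) - 1*3901) = (4 - 1)*((-2 - 44*54 + 8*(-9 - 11)) - 1*3901) = 3*((-2 - 2376 + 8*(-20)) - 3901) = 3*((-2 - 2376 - 160) - 3901) = 3*(-2538 - 3901) = 3*(-6439) = -19317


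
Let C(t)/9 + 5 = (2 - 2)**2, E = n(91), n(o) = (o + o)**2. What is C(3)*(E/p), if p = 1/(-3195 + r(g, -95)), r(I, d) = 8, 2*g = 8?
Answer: 4750478460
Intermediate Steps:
g = 4 (g = (1/2)*8 = 4)
n(o) = 4*o**2 (n(o) = (2*o)**2 = 4*o**2)
E = 33124 (E = 4*91**2 = 4*8281 = 33124)
C(t) = -45 (C(t) = -45 + 9*(2 - 2)**2 = -45 + 9*0**2 = -45 + 9*0 = -45 + 0 = -45)
p = -1/3187 (p = 1/(-3195 + 8) = 1/(-3187) = -1/3187 ≈ -0.00031377)
C(3)*(E/p) = -1490580/(-1/3187) = -1490580*(-3187) = -45*(-105566188) = 4750478460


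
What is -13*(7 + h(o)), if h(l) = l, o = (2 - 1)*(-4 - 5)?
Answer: 26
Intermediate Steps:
o = -9 (o = 1*(-9) = -9)
-13*(7 + h(o)) = -13*(7 - 9) = -13*(-2) = 26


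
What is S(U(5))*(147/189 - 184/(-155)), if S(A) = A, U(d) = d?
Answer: 2741/279 ≈ 9.8244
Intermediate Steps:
S(U(5))*(147/189 - 184/(-155)) = 5*(147/189 - 184/(-155)) = 5*(147*(1/189) - 184*(-1/155)) = 5*(7/9 + 184/155) = 5*(2741/1395) = 2741/279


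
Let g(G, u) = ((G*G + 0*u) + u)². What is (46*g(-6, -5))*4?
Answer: 176824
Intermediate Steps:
g(G, u) = (u + G²)² (g(G, u) = ((G² + 0) + u)² = (G² + u)² = (u + G²)²)
(46*g(-6, -5))*4 = (46*(-5 + (-6)²)²)*4 = (46*(-5 + 36)²)*4 = (46*31²)*4 = (46*961)*4 = 44206*4 = 176824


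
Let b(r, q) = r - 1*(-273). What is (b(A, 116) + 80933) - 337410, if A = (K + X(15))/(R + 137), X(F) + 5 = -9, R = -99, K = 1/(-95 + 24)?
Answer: -691239387/2698 ≈ -2.5620e+5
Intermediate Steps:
K = -1/71 (K = 1/(-71) = -1/71 ≈ -0.014085)
X(F) = -14 (X(F) = -5 - 9 = -14)
A = -995/2698 (A = (-1/71 - 14)/(-99 + 137) = -995/71/38 = -995/71*1/38 = -995/2698 ≈ -0.36879)
b(r, q) = 273 + r (b(r, q) = r + 273 = 273 + r)
(b(A, 116) + 80933) - 337410 = ((273 - 995/2698) + 80933) - 337410 = (735559/2698 + 80933) - 337410 = 219092793/2698 - 337410 = -691239387/2698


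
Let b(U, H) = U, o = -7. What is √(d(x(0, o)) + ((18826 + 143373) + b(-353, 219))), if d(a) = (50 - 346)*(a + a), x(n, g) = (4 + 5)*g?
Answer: √199142 ≈ 446.25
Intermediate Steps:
x(n, g) = 9*g
d(a) = -592*a
√(d(x(0, o)) + ((18826 + 143373) + b(-353, 219))) = √(-5328*(-7) + ((18826 + 143373) - 353)) = √(-592*(-63) + (162199 - 353)) = √(37296 + 161846) = √199142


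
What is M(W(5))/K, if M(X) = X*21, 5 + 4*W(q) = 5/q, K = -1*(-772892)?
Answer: -21/772892 ≈ -2.7171e-5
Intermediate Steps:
K = 772892
W(q) = -5/4 + 5/(4*q) (W(q) = -5/4 + (5/q)/4 = -5/4 + 5/(4*q))
M(X) = 21*X
M(W(5))/K = (21*((5/4)*(1 - 1*5)/5))/772892 = (21*((5/4)*(⅕)*(1 - 5)))*(1/772892) = (21*((5/4)*(⅕)*(-4)))*(1/772892) = (21*(-1))*(1/772892) = -21*1/772892 = -21/772892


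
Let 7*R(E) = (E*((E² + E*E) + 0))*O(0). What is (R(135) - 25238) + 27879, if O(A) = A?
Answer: 2641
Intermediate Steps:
R(E) = 0 (R(E) = ((E*((E² + E*E) + 0))*0)/7 = ((E*((E² + E²) + 0))*0)/7 = ((E*(2*E² + 0))*0)/7 = ((E*(2*E²))*0)/7 = ((2*E³)*0)/7 = (⅐)*0 = 0)
(R(135) - 25238) + 27879 = (0 - 25238) + 27879 = -25238 + 27879 = 2641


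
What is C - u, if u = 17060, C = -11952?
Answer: -29012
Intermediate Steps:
C - u = -11952 - 1*17060 = -11952 - 17060 = -29012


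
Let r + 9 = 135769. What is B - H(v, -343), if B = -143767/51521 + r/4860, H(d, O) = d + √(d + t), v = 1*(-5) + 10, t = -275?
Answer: 252191152/12519603 - 3*I*√30 ≈ 20.144 - 16.432*I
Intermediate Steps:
r = 135760 (r = -9 + 135769 = 135760)
v = 5 (v = -5 + 10 = 5)
H(d, O) = d + √(-275 + d) (H(d, O) = d + √(d - 275) = d + √(-275 + d))
B = 314789167/12519603 (B = -143767/51521 + 135760/4860 = -143767*1/51521 + 135760*(1/4860) = -143767/51521 + 6788/243 = 314789167/12519603 ≈ 25.144)
B - H(v, -343) = 314789167/12519603 - (5 + √(-275 + 5)) = 314789167/12519603 - (5 + √(-270)) = 314789167/12519603 - (5 + 3*I*√30) = 314789167/12519603 + (-5 - 3*I*√30) = 252191152/12519603 - 3*I*√30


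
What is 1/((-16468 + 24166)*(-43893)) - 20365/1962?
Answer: -191141542127/18414913113 ≈ -10.380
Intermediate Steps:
1/((-16468 + 24166)*(-43893)) - 20365/1962 = -1/43893/7698 - 20365*1/1962 = (1/7698)*(-1/43893) - 20365/1962 = -1/337888314 - 20365/1962 = -191141542127/18414913113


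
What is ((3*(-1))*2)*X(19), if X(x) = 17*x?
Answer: -1938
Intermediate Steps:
((3*(-1))*2)*X(19) = ((3*(-1))*2)*(17*19) = -3*2*323 = -6*323 = -1938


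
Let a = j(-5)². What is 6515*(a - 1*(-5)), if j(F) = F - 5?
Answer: 684075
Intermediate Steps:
j(F) = -5 + F
a = 100 (a = (-5 - 5)² = (-10)² = 100)
6515*(a - 1*(-5)) = 6515*(100 - 1*(-5)) = 6515*(100 + 5) = 6515*105 = 684075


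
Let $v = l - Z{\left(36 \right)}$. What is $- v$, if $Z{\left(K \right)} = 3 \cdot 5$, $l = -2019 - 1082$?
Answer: $3116$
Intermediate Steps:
$l = -3101$ ($l = -2019 - 1082 = -3101$)
$Z{\left(K \right)} = 15$
$v = -3116$ ($v = -3101 - 15 = -3116$)
$- v = \left(-1\right) \left(-3116\right) = 3116$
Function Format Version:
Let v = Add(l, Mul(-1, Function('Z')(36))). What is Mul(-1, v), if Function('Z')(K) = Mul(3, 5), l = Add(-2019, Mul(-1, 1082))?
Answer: 3116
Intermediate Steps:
l = -3101 (l = Add(-2019, -1082) = -3101)
Function('Z')(K) = 15
v = -3116 (v = Add(-3101, Mul(-1, 15)) = Add(-3101, -15) = -3116)
Mul(-1, v) = Mul(-1, -3116) = 3116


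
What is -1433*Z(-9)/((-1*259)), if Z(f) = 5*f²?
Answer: 580365/259 ≈ 2240.8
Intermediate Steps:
-1433*Z(-9)/((-1*259)) = -1433*5*(-9)²/((-1*259)) = -1433*5*81/(-259) = -580365*(-1)/259 = -1433*(-405/259) = 580365/259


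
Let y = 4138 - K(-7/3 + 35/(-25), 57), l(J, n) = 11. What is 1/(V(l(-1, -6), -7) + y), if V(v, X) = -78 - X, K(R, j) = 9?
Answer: 1/4058 ≈ 0.00024643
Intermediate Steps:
y = 4129 (y = 4138 - 1*9 = 4138 - 9 = 4129)
1/(V(l(-1, -6), -7) + y) = 1/((-78 - 1*(-7)) + 4129) = 1/((-78 + 7) + 4129) = 1/(-71 + 4129) = 1/4058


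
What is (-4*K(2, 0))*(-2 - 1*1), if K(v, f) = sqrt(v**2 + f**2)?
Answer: 24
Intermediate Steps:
K(v, f) = sqrt(f**2 + v**2)
(-4*K(2, 0))*(-2 - 1*1) = (-4*sqrt(0**2 + 2**2))*(-2 - 1*1) = (-4*sqrt(0 + 4))*(-2 - 1) = -4*sqrt(4)*(-3) = -4*2*(-3) = -8*(-3) = 24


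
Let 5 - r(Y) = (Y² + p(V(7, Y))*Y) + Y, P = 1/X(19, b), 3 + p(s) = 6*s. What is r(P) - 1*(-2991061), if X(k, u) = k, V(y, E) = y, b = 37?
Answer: 1079774065/361 ≈ 2.9911e+6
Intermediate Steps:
p(s) = -3 + 6*s
P = 1/19 ≈ 0.052632
r(Y) = 5 - Y² - 40*Y (r(Y) = 5 - ((Y² + (-3 + 6*7)*Y) + Y) = 5 - ((Y² + (-3 + 42)*Y) + Y) = 5 - ((Y² + 39*Y) + Y) = 5 - (Y² + 40*Y) = 5 + (-Y² - 40*Y) = 5 - Y² - 40*Y)
r(P) - 1*(-2991061) = (5 - (1/19)² - 40*1/19) - 1*(-2991061) = (5 - 1*1/361 - 40/19) + 2991061 = (5 - 1/361 - 40/19) + 2991061 = 1044/361 + 2991061 = 1079774065/361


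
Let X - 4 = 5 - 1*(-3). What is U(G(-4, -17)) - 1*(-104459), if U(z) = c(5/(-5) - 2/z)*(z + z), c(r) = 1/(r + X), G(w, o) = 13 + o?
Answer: 2402541/23 ≈ 1.0446e+5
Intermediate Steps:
X = 12 (X = 4 + (5 - 1*(-3)) = 4 + (5 + 3) = 4 + 8 = 12)
c(r) = 1/(12 + r) (c(r) = 1/(r + 12) = 1/(12 + r))
U(z) = 2*z/(11 - 2/z) (U(z) = (z + z)/(12 + (5/(-5) - 2/z)) = (2*z)/(12 + (5*(-⅕) - 2/z)) = (2*z)/(12 + (-1 - 2/z)) = (2*z)/(11 - 2/z) = 2*z/(11 - 2/z))
U(G(-4, -17)) - 1*(-104459) = 2*(13 - 17)²/(-2 + 11*(13 - 17)) - 1*(-104459) = 2*(-4)²/(-2 + 11*(-4)) + 104459 = 2*16/(-2 - 44) + 104459 = 2*16/(-46) + 104459 = 2*16*(-1/46) + 104459 = -16/23 + 104459 = 2402541/23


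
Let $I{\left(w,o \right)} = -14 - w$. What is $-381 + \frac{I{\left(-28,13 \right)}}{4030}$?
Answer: $- \frac{767708}{2015} \approx -381.0$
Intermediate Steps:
$-381 + \frac{I{\left(-28,13 \right)}}{4030} = -381 + \frac{-14 - -28}{4030} = -381 + \left(-14 + 28\right) \frac{1}{4030} = -381 + 14 \cdot \frac{1}{4030} = -381 + \frac{7}{2015} = - \frac{767708}{2015}$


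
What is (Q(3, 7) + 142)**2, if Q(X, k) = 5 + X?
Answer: 22500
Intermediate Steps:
(Q(3, 7) + 142)**2 = ((5 + 3) + 142)**2 = (8 + 142)**2 = 150**2 = 22500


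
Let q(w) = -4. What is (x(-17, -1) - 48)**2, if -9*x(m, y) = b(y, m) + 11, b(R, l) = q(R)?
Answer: 192721/81 ≈ 2379.3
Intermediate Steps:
b(R, l) = -4
x(m, y) = -7/9 (x(m, y) = -(-4 + 11)/9 = -1/9*7 = -7/9)
(x(-17, -1) - 48)**2 = (-7/9 - 48)**2 = (-439/9)**2 = 192721/81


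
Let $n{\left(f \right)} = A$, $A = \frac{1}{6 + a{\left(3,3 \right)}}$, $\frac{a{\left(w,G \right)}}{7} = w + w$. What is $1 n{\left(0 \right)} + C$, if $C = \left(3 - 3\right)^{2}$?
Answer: $\frac{1}{48} \approx 0.020833$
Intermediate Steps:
$a{\left(w,G \right)} = 14 w$ ($a{\left(w,G \right)} = 7 \left(w + w\right) = 7 \cdot 2 w = 14 w$)
$C = 0$ ($C = 0^{2} = 0$)
$A = \frac{1}{48}$ ($A = \frac{1}{6 + 14 \cdot 3} = \frac{1}{6 + 42} = \frac{1}{48} \approx 0.020833$)
$n{\left(f \right)} = \frac{1}{48}$
$1 n{\left(0 \right)} + C = 1 \cdot \frac{1}{48} + 0 = \frac{1}{48} + 0 = \frac{1}{48}$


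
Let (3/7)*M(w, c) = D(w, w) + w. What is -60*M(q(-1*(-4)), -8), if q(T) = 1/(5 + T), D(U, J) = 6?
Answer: -7700/9 ≈ -855.56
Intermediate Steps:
M(w, c) = 14 + 7*w/3 (M(w, c) = 7*(6 + w)/3 = 14 + 7*w/3)
-60*M(q(-1*(-4)), -8) = -60*(14 + 7/(3*(5 - 1*(-4)))) = -60*(14 + 7/(3*(5 + 4))) = -60*(14 + (7/3)/9) = -60*(14 + (7/3)*(⅑)) = -60*(14 + 7/27) = -60*385/27 = -7700/9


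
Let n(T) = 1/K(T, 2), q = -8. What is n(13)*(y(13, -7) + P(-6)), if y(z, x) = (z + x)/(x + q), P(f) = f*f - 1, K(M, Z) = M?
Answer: 173/65 ≈ 2.6615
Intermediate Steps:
P(f) = -1 + f² (P(f) = f² - 1 = -1 + f²)
y(z, x) = (x + z)/(-8 + x) (y(z, x) = (z + x)/(x - 8) = (x + z)/(-8 + x))
n(T) = 1/T
n(13)*(y(13, -7) + P(-6)) = ((-7 + 13)/(-8 - 7) + (-1 + (-6)²))/13 = (6/(-15) + (-1 + 36))/13 = (-1/15*6 + 35)/13 = (-⅖ + 35)/13 = (1/13)*(173/5) = 173/65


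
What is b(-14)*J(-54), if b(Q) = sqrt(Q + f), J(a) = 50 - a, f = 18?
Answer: 208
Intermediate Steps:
b(Q) = sqrt(18 + Q) (b(Q) = sqrt(Q + 18) = sqrt(18 + Q))
b(-14)*J(-54) = sqrt(18 - 14)*(50 - 1*(-54)) = sqrt(4)*(50 + 54) = 2*104 = 208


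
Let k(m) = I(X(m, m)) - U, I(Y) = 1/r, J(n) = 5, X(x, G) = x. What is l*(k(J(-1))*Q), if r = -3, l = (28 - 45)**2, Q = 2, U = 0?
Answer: -578/3 ≈ -192.67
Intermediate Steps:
l = 289 (l = (-17)**2 = 289)
I(Y) = -1/3 (I(Y) = 1/(-3) = -1/3)
k(m) = -1/3 (k(m) = -1/3 - 1*0 = -1/3 + 0 = -1/3)
l*(k(J(-1))*Q) = 289*(-1/3*2) = 289*(-2/3) = -578/3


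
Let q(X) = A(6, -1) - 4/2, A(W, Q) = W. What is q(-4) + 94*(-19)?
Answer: -1782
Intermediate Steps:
q(X) = 4 (q(X) = 6 - 4/2 = 6 - 1*2 = 6 - 2 = 4)
q(-4) + 94*(-19) = 4 + 94*(-19) = 4 - 1786 = -1782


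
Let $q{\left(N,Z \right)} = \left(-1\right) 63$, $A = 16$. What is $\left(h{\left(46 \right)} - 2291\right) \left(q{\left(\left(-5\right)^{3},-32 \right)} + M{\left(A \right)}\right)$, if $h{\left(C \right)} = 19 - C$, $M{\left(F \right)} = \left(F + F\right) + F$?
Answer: $34770$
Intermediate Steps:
$q{\left(N,Z \right)} = -63$
$M{\left(F \right)} = 3 F$ ($M{\left(F \right)} = 2 F + F = 3 F$)
$\left(h{\left(46 \right)} - 2291\right) \left(q{\left(\left(-5\right)^{3},-32 \right)} + M{\left(A \right)}\right) = \left(\left(19 - 46\right) - 2291\right) \left(-63 + 3 \cdot 16\right) = \left(\left(19 - 46\right) - 2291\right) \left(-63 + 48\right) = \left(-27 - 2291\right) \left(-15\right) = \left(-2318\right) \left(-15\right) = 34770$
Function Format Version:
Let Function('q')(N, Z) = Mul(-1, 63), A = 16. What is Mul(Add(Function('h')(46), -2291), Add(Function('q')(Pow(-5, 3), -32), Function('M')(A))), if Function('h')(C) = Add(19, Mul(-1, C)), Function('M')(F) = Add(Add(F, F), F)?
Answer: 34770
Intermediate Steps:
Function('q')(N, Z) = -63
Function('M')(F) = Mul(3, F) (Function('M')(F) = Add(Mul(2, F), F) = Mul(3, F))
Mul(Add(Function('h')(46), -2291), Add(Function('q')(Pow(-5, 3), -32), Function('M')(A))) = Mul(Add(Add(19, Mul(-1, 46)), -2291), Add(-63, Mul(3, 16))) = Mul(Add(Add(19, -46), -2291), Add(-63, 48)) = Mul(Add(-27, -2291), -15) = Mul(-2318, -15) = 34770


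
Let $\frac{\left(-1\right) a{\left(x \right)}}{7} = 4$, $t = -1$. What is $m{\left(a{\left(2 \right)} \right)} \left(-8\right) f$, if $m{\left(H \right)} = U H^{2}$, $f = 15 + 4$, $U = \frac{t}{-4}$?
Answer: $-29792$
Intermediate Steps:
$a{\left(x \right)} = -28$ ($a{\left(x \right)} = \left(-7\right) 4 = -28$)
$U = \frac{1}{4}$ ($U = - \frac{1}{-4} = \left(-1\right) \left(- \frac{1}{4}\right) = \frac{1}{4} \approx 0.25$)
$f = 19$
$m{\left(H \right)} = \frac{H^{2}}{4}$
$m{\left(a{\left(2 \right)} \right)} \left(-8\right) f = \frac{\left(-28\right)^{2}}{4} \left(-8\right) 19 = \frac{1}{4} \cdot 784 \left(-8\right) 19 = 196 \left(-8\right) 19 = \left(-1568\right) 19 = -29792$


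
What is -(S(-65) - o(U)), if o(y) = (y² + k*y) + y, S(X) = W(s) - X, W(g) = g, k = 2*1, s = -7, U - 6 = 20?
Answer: 696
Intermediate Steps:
U = 26 (U = 6 + 20 = 26)
k = 2
S(X) = -7 - X
o(y) = y² + 3*y (o(y) = (y² + 2*y) + y = y² + 3*y)
-(S(-65) - o(U)) = -((-7 - 1*(-65)) - 26*(3 + 26)) = -((-7 + 65) - 26*29) = -(58 - 1*754) = -(58 - 754) = -1*(-696) = 696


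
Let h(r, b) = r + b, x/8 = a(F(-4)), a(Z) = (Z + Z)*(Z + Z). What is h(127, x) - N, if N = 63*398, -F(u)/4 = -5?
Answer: -12147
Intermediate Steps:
F(u) = 20 (F(u) = -4*(-5) = 20)
a(Z) = 4*Z² (a(Z) = (2*Z)*(2*Z) = 4*Z²)
x = 12800 (x = 8*(4*20²) = 8*(4*400) = 8*1600 = 12800)
h(r, b) = b + r
N = 25074
h(127, x) - N = (12800 + 127) - 1*25074 = 12927 - 25074 = -12147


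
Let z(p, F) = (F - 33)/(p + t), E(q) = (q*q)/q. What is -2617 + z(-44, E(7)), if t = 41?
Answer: -7825/3 ≈ -2608.3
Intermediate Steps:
E(q) = q (E(q) = q²/q = q)
z(p, F) = (-33 + F)/(41 + p) (z(p, F) = (F - 33)/(p + 41) = (-33 + F)/(41 + p))
-2617 + z(-44, E(7)) = -2617 + (-33 + 7)/(41 - 44) = -2617 - 26/(-3) = -2617 - ⅓*(-26) = -2617 + 26/3 = -7825/3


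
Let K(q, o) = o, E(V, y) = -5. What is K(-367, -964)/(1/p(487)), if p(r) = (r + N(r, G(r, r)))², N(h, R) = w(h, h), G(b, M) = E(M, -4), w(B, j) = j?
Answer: -914523664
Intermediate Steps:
G(b, M) = -5
N(h, R) = h
p(r) = 4*r² (p(r) = (r + r)² = (2*r)² = 4*r²)
K(-367, -964)/(1/p(487)) = -964*4*487² = -964*4*237169 = -964/(1/948676) = -964/1/948676 = -964*948676 = -914523664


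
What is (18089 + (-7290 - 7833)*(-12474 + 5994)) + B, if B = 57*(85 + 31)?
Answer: 98021741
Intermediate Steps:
B = 6612 (B = 57*116 = 6612)
(18089 + (-7290 - 7833)*(-12474 + 5994)) + B = (18089 + (-7290 - 7833)*(-12474 + 5994)) + 6612 = (18089 - 15123*(-6480)) + 6612 = (18089 + 97997040) + 6612 = 98015129 + 6612 = 98021741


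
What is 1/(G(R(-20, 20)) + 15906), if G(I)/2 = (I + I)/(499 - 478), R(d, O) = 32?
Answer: 21/334154 ≈ 6.2845e-5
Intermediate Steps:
G(I) = 4*I/21 (G(I) = 2*((I + I)/(499 - 478)) = 2*((2*I)/21) = 2*((2*I)*(1/21)) = 2*(2*I/21) = 4*I/21)
1/(G(R(-20, 20)) + 15906) = 1/((4/21)*32 + 15906) = 1/(128/21 + 15906) = 1/(334154/21) = 21/334154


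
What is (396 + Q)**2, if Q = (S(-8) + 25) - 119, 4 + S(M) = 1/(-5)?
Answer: 2217121/25 ≈ 88685.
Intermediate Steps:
S(M) = -21/5 (S(M) = -4 + 1/(-5) = -4 - 1/5 = -21/5)
Q = -491/5 (Q = (-21/5 + 25) - 119 = 104/5 - 119 = -491/5 ≈ -98.200)
(396 + Q)**2 = (396 - 491/5)**2 = (1489/5)**2 = 2217121/25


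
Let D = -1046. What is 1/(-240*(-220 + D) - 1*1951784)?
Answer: -1/1647944 ≈ -6.0682e-7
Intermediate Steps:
1/(-240*(-220 + D) - 1*1951784) = 1/(-240*(-220 - 1046) - 1*1951784) = 1/(-240*(-1266) - 1951784) = 1/(303840 - 1951784) = 1/(-1647944) = -1/1647944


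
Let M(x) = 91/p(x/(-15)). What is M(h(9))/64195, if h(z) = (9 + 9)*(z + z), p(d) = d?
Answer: -91/1386612 ≈ -6.5628e-5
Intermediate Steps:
h(z) = 36*z (h(z) = 18*(2*z) = 36*z)
M(x) = -1365/x (M(x) = 91/((x/(-15))) = 91/((x*(-1/15))) = 91/((-x/15)) = 91*(-15/x) = -1365/x)
M(h(9))/64195 = -1365/(36*9)/64195 = -1365/324*(1/64195) = -1365*1/324*(1/64195) = -455/108*1/64195 = -91/1386612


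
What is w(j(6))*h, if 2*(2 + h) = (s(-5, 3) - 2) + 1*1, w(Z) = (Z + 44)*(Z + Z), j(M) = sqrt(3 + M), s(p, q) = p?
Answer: -1410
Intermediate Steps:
w(Z) = 2*Z*(44 + Z) (w(Z) = (44 + Z)*(2*Z) = 2*Z*(44 + Z))
h = -5 (h = -2 + ((-5 - 2) + 1*1)/2 = -2 + (-7 + 1)/2 = -2 + (1/2)*(-6) = -2 - 3 = -5)
w(j(6))*h = (2*sqrt(3 + 6)*(44 + sqrt(3 + 6)))*(-5) = (2*sqrt(9)*(44 + sqrt(9)))*(-5) = (2*3*(44 + 3))*(-5) = (2*3*47)*(-5) = 282*(-5) = -1410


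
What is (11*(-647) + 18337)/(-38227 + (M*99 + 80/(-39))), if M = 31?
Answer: -218790/685621 ≈ -0.31911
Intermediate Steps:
(11*(-647) + 18337)/(-38227 + (M*99 + 80/(-39))) = (11*(-647) + 18337)/(-38227 + (31*99 + 80/(-39))) = (-7117 + 18337)/(-38227 + (3069 + 80*(-1/39))) = 11220/(-38227 + (3069 - 80/39)) = 11220/(-38227 + 119611/39) = 11220/(-1371242/39) = 11220*(-39/1371242) = -218790/685621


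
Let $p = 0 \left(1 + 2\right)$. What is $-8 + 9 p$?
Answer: $-8$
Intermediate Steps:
$p = 0$ ($p = 0 \cdot 3 = 0$)
$-8 + 9 p = -8 + 9 \cdot 0 = -8 + 0 = -8$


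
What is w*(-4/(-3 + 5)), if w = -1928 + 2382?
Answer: -908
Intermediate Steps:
w = 454
w*(-4/(-3 + 5)) = 454*(-4/(-3 + 5)) = 454*(-4/2) = 454*(-4*½) = 454*(-2) = -908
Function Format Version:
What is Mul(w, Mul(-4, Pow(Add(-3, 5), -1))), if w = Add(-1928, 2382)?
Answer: -908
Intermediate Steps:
w = 454
Mul(w, Mul(-4, Pow(Add(-3, 5), -1))) = Mul(454, Mul(-4, Pow(Add(-3, 5), -1))) = Mul(454, Mul(-4, Pow(2, -1))) = Mul(454, Mul(-4, Rational(1, 2))) = Mul(454, -2) = -908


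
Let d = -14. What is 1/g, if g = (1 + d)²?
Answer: 1/169 ≈ 0.0059172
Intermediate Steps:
g = 169 (g = (1 - 14)² = (-13)² = 169)
1/g = 1/169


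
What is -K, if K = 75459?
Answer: -75459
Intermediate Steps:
-K = -1*75459 = -75459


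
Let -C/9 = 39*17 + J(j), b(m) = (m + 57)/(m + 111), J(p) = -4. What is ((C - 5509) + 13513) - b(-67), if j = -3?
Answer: 45611/22 ≈ 2073.2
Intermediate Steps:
b(m) = (57 + m)/(111 + m)
C = -5931 (C = -9*(39*17 - 4) = -9*(663 - 4) = -9*659 = -5931)
((C - 5509) + 13513) - b(-67) = ((-5931 - 5509) + 13513) - (57 - 67)/(111 - 67) = (-11440 + 13513) - (-10)/44 = 2073 - (-10)/44 = 2073 - 1*(-5/22) = 2073 + 5/22 = 45611/22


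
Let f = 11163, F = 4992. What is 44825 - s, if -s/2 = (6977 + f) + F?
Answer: 91089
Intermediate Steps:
s = -46264 (s = -2*((6977 + 11163) + 4992) = -2*(18140 + 4992) = -2*23132 = -46264)
44825 - s = 44825 - 1*(-46264) = 44825 + 46264 = 91089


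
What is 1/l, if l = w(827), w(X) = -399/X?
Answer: -827/399 ≈ -2.0727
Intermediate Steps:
l = -399/827 ≈ -0.48247
1/l = 1/(-399/827) = -827/399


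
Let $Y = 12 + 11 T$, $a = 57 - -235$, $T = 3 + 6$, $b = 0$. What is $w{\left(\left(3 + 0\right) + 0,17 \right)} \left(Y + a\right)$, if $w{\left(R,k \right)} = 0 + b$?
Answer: $0$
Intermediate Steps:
$T = 9$
$w{\left(R,k \right)} = 0$ ($w{\left(R,k \right)} = 0 + 0 = 0$)
$a = 292$ ($a = 57 + 235 = 292$)
$Y = 111$ ($Y = 12 + 11 \cdot 9 = 12 + 99 = 111$)
$w{\left(\left(3 + 0\right) + 0,17 \right)} \left(Y + a\right) = 0 \left(111 + 292\right) = 0 \cdot 403 = 0$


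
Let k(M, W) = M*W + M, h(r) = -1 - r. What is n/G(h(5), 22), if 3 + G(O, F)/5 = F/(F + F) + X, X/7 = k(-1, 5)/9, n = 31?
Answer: -186/215 ≈ -0.86512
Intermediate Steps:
k(M, W) = M + M*W
X = -14/3 (X = 7*(-(1 + 5)/9) = 7*(-1*6*(⅑)) = 7*(-6*⅑) = 7*(-⅔) = -14/3 ≈ -4.6667)
G(O, F) = -215/6 (G(O, F) = -15 + 5*(F/(F + F) - 14/3) = -15 + 5*(F/((2*F)) - 14/3) = -15 + 5*((1/(2*F))*F - 14/3) = -15 + 5*(½ - 14/3) = -15 + 5*(-25/6) = -15 - 125/6 = -215/6)
n/G(h(5), 22) = 31/(-215/6) = 31*(-6/215) = -186/215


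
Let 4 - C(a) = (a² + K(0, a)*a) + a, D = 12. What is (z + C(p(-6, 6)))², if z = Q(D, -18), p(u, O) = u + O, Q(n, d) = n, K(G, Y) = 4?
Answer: 256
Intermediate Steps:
p(u, O) = O + u
z = 12
C(a) = 4 - a² - 5*a (C(a) = 4 - ((a² + 4*a) + a) = 4 - (a² + 5*a) = 4 + (-a² - 5*a) = 4 - a² - 5*a)
(z + C(p(-6, 6)))² = (12 + (4 - (6 - 6)² - 5*(6 - 6)))² = (12 + (4 - 1*0² - 5*0))² = (12 + (4 - 1*0 + 0))² = (12 + (4 + 0 + 0))² = (12 + 4)² = 16² = 256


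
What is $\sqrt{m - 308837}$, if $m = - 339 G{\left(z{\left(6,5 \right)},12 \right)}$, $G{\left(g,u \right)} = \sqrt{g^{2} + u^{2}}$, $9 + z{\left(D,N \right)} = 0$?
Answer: $i \sqrt{313922} \approx 560.29 i$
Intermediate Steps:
$z{\left(D,N \right)} = -9$ ($z{\left(D,N \right)} = -9 + 0 = -9$)
$m = -5085$ ($m = - 339 \sqrt{\left(-9\right)^{2} + 12^{2}} = - 339 \sqrt{81 + 144} = - 339 \sqrt{225} = \left(-339\right) 15 = -5085$)
$\sqrt{m - 308837} = \sqrt{-5085 - 308837} = \sqrt{-313922} = i \sqrt{313922}$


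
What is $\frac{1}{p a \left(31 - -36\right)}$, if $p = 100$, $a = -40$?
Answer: $- \frac{1}{268000} \approx -3.7313 \cdot 10^{-6}$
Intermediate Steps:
$\frac{1}{p a \left(31 - -36\right)} = \frac{1}{100 \left(-40\right) \left(31 - -36\right)} = \frac{1}{\left(-4000\right) \left(31 + 36\right)} = \frac{1}{\left(-4000\right) 67} = \frac{1}{-268000} = - \frac{1}{268000}$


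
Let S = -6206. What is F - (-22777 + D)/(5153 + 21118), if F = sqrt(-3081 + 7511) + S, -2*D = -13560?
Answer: -163021829/26271 + sqrt(4430) ≈ -6138.8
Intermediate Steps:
D = 6780 (D = -1/2*(-13560) = 6780)
F = -6206 + sqrt(4430) (F = sqrt(-3081 + 7511) - 6206 = sqrt(4430) - 6206 = -6206 + sqrt(4430) ≈ -6139.4)
F - (-22777 + D)/(5153 + 21118) = (-6206 + sqrt(4430)) - (-22777 + 6780)/(5153 + 21118) = (-6206 + sqrt(4430)) - (-15997)/26271 = (-6206 + sqrt(4430)) - 1*(-15997/26271) = (-6206 + sqrt(4430)) + 15997/26271 = -163021829/26271 + sqrt(4430)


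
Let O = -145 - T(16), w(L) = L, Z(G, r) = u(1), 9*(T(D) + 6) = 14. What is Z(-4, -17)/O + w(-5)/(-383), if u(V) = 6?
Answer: -14357/484495 ≈ -0.029633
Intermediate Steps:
T(D) = -40/9 (T(D) = -6 + (⅑)*14 = -6 + 14/9 = -40/9)
Z(G, r) = 6
O = -1265/9 (O = -145 - 1*(-40/9) = -145 + 40/9 = -1265/9 ≈ -140.56)
Z(-4, -17)/O + w(-5)/(-383) = 6/(-1265/9) - 5/(-383) = 6*(-9/1265) - 5*(-1/383) = -54/1265 + 5/383 = -14357/484495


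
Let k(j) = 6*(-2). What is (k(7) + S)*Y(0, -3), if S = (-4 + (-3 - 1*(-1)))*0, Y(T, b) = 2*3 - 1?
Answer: -60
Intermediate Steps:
Y(T, b) = 5 (Y(T, b) = 6 - 1 = 5)
k(j) = -12
S = 0 (S = (-4 + (-3 + 1))*0 = (-4 - 2)*0 = -6*0 = 0)
(k(7) + S)*Y(0, -3) = (-12 + 0)*5 = -12*5 = -60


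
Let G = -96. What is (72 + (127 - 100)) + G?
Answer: 3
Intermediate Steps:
(72 + (127 - 100)) + G = (72 + (127 - 100)) - 96 = (72 + 27) - 96 = 99 - 96 = 3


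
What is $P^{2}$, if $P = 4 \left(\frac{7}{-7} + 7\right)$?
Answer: $576$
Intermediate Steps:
$P = 24$ ($P = 4 \left(7 \left(- \frac{1}{7}\right) + 7\right) = 4 \left(-1 + 7\right) = 4 \cdot 6 = 24$)
$P^{2} = 24^{2} = 576$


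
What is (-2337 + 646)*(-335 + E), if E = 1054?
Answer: -1215829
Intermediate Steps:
(-2337 + 646)*(-335 + E) = (-2337 + 646)*(-335 + 1054) = -1691*719 = -1215829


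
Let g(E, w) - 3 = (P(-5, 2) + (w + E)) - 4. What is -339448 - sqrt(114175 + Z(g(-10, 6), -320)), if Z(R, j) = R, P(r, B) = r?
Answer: -339448 - 3*sqrt(12685) ≈ -3.3979e+5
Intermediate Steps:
g(E, w) = -6 + E + w (g(E, w) = 3 + ((-5 + (w + E)) - 4) = 3 + ((-5 + (E + w)) - 4) = 3 + ((-5 + E + w) - 4) = 3 + (-9 + E + w) = -6 + E + w)
-339448 - sqrt(114175 + Z(g(-10, 6), -320)) = -339448 - sqrt(114175 + (-6 - 10 + 6)) = -339448 - sqrt(114175 - 10) = -339448 - sqrt(114165) = -339448 - 3*sqrt(12685)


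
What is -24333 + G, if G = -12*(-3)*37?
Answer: -23001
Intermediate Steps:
G = 1332 (G = 36*37 = 1332)
-24333 + G = -24333 + 1332 = -23001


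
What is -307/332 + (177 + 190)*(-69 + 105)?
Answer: 4386077/332 ≈ 13211.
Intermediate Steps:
-307/332 + (177 + 190)*(-69 + 105) = -307*1/332 + 367*36 = -307/332 + 13212 = 4386077/332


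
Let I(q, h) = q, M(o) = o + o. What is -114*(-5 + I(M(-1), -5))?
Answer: 798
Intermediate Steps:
M(o) = 2*o
-114*(-5 + I(M(-1), -5)) = -114*(-5 + 2*(-1)) = -114*(-5 - 2) = -114*(-7) = 798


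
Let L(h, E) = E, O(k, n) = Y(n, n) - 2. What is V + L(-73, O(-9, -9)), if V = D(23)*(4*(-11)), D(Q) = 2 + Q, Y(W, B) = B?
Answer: -1111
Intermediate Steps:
O(k, n) = -2 + n (O(k, n) = n - 2 = -2 + n)
V = -1100 (V = (2 + 23)*(4*(-11)) = 25*(-44) = -1100)
V + L(-73, O(-9, -9)) = -1100 + (-2 - 9) = -1100 - 11 = -1111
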